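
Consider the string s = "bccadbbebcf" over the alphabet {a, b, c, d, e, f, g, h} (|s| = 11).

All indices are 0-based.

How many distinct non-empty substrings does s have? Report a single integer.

60

sorted suffixes:
  #0 SA[0]=3  'adbbebcf'
  #1 SA[1]=5  'bbebcf'
  #2 SA[2]=0  'bccadbbebcf'
  #3 SA[3]=8  'bcf'
  #4 SA[4]=6  'bebcf'
  #5 SA[5]=2  'cadbbebcf'
  #6 SA[6]=1  'ccadbbebcf'
  #7 SA[7]=9  'cf'
  #8 SA[8]=4  'dbbebcf'
  #9 SA[9]=7  'ebcf'
  #10 SA[10]=10  'f'

SA = [3, 5, 0, 8, 6, 2, 1, 9, 4, 7, 10]
i: (SA[i-1],SA[i]) lcp shared
  1: (3,5) 0 ''
  2: (5,0) 1 'b'
  3: (0,8) 2 'bc'
  4: (8,6) 1 'b'
  5: (6,2) 0 ''
  6: (2,1) 1 'c'
  7: (1,9) 1 'c'
  8: (9,4) 0 ''
  9: (4,7) 0 ''
  10: (7,10) 0 ''

n(n+1)/2 = 11·12/2 = 66
Σ LCP = 0 + 0 + 1 + 2 + 1 + 0 + 1 + 1 + 0 + 0 + 0 = 6
distinct = 66 − 6 = 60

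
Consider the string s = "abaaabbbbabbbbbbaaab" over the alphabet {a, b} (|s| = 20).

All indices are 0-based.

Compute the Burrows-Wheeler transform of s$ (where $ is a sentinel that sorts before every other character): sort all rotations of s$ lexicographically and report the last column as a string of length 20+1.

rank  rotation               last
    0  $abaaabbbbabbbbbbaaab  b
    1  aaab$abaaabbbbabbbbbb  b
    2  aaabbbbabbbbbbaaab$ab  b
    3  aab$abaaabbbbabbbbbba  a
    4  aabbbbabbbbbbaaab$aba  a
    5  ab$abaaabbbbabbbbbbaa  a
    6  abaaabbbbabbbbbbaaab$  $
    7  abbbbabbbbbbaaab$abaa  a
    8  abbbbbbaaab$abaaabbbb  b
    9  b$abaaabbbbabbbbbbaaa  a
   10  baaab$abaaabbbbabbbbb  b
   11  baaabbbbabbbbbbaaab$a  a
   12  babbbbbbaaab$abaaabbb  b
   13  bbaaab$abaaabbbbabbbb  b
   14  bbabbbbbbaaab$abaaabb  b
   15  bbbaaab$abaaabbbbabbb  b
   16  bbbabbbbbbaaab$abaaab  b
   17  bbbbaaab$abaaabbbbabb  b
   18  bbbbabbbbbbaaab$abaaa  a
   19  bbbbbaaab$abaaabbbbab  b
   20  bbbbbbaaab$abaaabbbba  a

bbbaaa$abababbbbbbaba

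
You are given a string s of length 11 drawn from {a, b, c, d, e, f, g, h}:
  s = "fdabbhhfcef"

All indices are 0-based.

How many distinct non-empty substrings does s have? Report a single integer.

rank | idx | suffix
   0 |   2 | abbhhfcef
   1 |   3 | bbhhfcef
   2 |   4 | bhhfcef
   3 |   8 | cef
   4 |   1 | dabbhhfcef
   5 |   9 | ef
   6 |  10 | f
   7 |   7 | fcef
   8 |   0 | fdabbhhfcef
   9 |   6 | hfcef
  10 |   5 | hhfcef

SA = [2, 3, 4, 8, 1, 9, 10, 7, 0, 6, 5]
i: (SA[i-1],SA[i]) lcp shared
  1: (2,3) 0 ''
  2: (3,4) 1 'b'
  3: (4,8) 0 ''
  4: (8,1) 0 ''
  5: (1,9) 0 ''
  6: (9,10) 0 ''
  7: (10,7) 1 'f'
  8: (7,0) 1 'f'
  9: (0,6) 0 ''
  10: (6,5) 1 'h'

n(n+1)/2 = 11·12/2 = 66
Σ LCP = 0 + 0 + 1 + 0 + 0 + 0 + 0 + 1 + 1 + 0 + 1 = 4
distinct = 66 − 4 = 62

62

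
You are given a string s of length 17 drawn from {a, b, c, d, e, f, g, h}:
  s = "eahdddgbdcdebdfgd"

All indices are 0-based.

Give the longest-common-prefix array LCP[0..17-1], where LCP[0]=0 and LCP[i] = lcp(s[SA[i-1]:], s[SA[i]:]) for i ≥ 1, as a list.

rank | idx | suffix
   0 |   1 | ahdddgbdcdebdfgd
   1 |   7 | bdcdebdfgd
   2 |  12 | bdfgd
   3 |   9 | cdebdfgd
   4 |  16 | d
   5 |   8 | dcdebdfgd
   6 |   3 | dddgbdcdebdfgd
   7 |   4 | ddgbdcdebdfgd
   8 |  10 | debdfgd
   9 |  13 | dfgd
  10 |   5 | dgbdcdebdfgd
  11 |   0 | eahdddgbdcdebdfgd
  12 |  11 | ebdfgd
  13 |  14 | fgd
  14 |   6 | gbdcdebdfgd
  15 |  15 | gd
  16 |   2 | hdddgbdcdebdfgd

SA = [1, 7, 12, 9, 16, 8, 3, 4, 10, 13, 5, 0, 11, 14, 6, 15, 2]
rank  pair      lcp
   1  s[1:],s[7:]  0  ''
   2  s[7:],s[12:]  2  'bd'
   3  s[12:],s[9:]  0  ''
   4  s[9:],s[16:]  0  ''
   5  s[16:],s[8:]  1  'd'
   6  s[8:],s[3:]  1  'd'
   7  s[3:],s[4:]  2  'dd'
   8  s[4:],s[10:]  1  'd'
   9  s[10:],s[13:]  1  'd'
  10  s[13:],s[5:]  1  'd'
  11  s[5:],s[0:]  0  ''
  12  s[0:],s[11:]  1  'e'
  13  s[11:],s[14:]  0  ''
  14  s[14:],s[6:]  0  ''
  15  s[6:],s[15:]  1  'g'
  16  s[15:],s[2:]  0  ''

[0, 0, 2, 0, 0, 1, 1, 2, 1, 1, 1, 0, 1, 0, 0, 1, 0]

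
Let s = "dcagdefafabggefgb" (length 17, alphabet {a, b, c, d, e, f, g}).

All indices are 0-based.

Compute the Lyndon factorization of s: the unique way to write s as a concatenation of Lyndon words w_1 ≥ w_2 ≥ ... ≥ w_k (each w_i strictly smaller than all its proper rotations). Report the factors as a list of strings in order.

["d", "c", "agdef", "af", "abggefgb"]

emit factor 1: 'd' (i=0, period=1)
emit factor 2: 'c' (i=1, period=1)
emit factor 3: 'agdef' (i=2, period=5)
emit factor 4: 'af' (i=7, period=2)
emit factor 5: 'abggefgb' (i=9, period=8)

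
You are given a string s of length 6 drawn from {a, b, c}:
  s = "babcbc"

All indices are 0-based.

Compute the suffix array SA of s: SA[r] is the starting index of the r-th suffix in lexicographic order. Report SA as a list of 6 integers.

[1, 0, 4, 2, 5, 3]

rank | idx | suffix
   0 |   1 | abcbc
   1 |   0 | babcbc
   2 |   4 | bc
   3 |   2 | bcbc
   4 |   5 | c
   5 |   3 | cbc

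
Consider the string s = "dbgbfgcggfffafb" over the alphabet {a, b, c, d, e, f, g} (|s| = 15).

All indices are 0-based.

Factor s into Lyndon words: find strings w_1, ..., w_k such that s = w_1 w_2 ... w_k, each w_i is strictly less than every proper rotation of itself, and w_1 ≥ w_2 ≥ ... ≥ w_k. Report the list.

emit factor 1: 'd' (i=0, period=1)
emit factor 2: 'bg' (i=1, period=2)
emit factor 3: 'bfgcggfff' (i=3, period=9)
emit factor 4: 'afb' (i=12, period=3)

["d", "bg", "bfgcggfff", "afb"]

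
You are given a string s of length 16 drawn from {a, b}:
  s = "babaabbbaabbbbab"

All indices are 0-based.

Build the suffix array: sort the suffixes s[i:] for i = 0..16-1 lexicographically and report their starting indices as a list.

sorted suffixes:
  #0 SA[0]=3  'aabbbaabbbbab'
  #1 SA[1]=8  'aabbbbab'
  #2 SA[2]=14  'ab'
  #3 SA[3]=1  'abaabbbaabbbbab'
  #4 SA[4]=4  'abbbaabbbbab'
  #5 SA[5]=9  'abbbbab'
  #6 SA[6]=15  'b'
  #7 SA[7]=2  'baabbbaabbbbab'
  #8 SA[8]=7  'baabbbbab'
  #9 SA[9]=13  'bab'
  #10 SA[10]=0  'babaabbbaabbbbab'
  #11 SA[11]=6  'bbaabbbbab'
  #12 SA[12]=12  'bbab'
  #13 SA[13]=5  'bbbaabbbbab'
  #14 SA[14]=11  'bbbab'
  #15 SA[15]=10  'bbbbab'

[3, 8, 14, 1, 4, 9, 15, 2, 7, 13, 0, 6, 12, 5, 11, 10]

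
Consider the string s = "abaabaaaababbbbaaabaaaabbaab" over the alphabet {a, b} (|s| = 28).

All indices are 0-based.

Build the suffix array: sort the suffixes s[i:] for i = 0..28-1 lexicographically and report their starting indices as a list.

rank | idx | suffix
   0 |   5 | aaaababbbbaaabaaaabbaab
   1 |  19 | aaaabbaab
   2 |  15 | aaabaaaabbaab
   3 |   6 | aaababbbbaaabaaaabbaab
   4 |  20 | aaabbaab
   5 |  25 | aab
   6 |   2 | aabaaaababbbbaaabaaaabbaab
   7 |  16 | aabaaaabbaab
   8 |   7 | aababbbbaaabaaaabbaab
   9 |  21 | aabbaab
  10 |  26 | ab
  11 |   3 | abaaaababbbbaaabaaaabbaab
  12 |  17 | abaaaabbaab
  13 |   0 | abaabaaaababbbbaaabaaaabbaab
  14 |   8 | ababbbbaaabaaaabbaab
  15 |  22 | abbaab
  16 |  10 | abbbbaaabaaaabbaab
  17 |  27 | b
  18 |   4 | baaaababbbbaaabaaaabbaab
  19 |  18 | baaaabbaab
  20 |  14 | baaabaaaabbaab
  21 |  24 | baab
  22 |   1 | baabaaaababbbbaaabaaaabbaab
  23 |   9 | babbbbaaabaaaabbaab
  24 |  13 | bbaaabaaaabbaab
  25 |  23 | bbaab
  26 |  12 | bbbaaabaaaabbaab
  27 |  11 | bbbbaaabaaaabbaab

[5, 19, 15, 6, 20, 25, 2, 16, 7, 21, 26, 3, 17, 0, 8, 22, 10, 27, 4, 18, 14, 24, 1, 9, 13, 23, 12, 11]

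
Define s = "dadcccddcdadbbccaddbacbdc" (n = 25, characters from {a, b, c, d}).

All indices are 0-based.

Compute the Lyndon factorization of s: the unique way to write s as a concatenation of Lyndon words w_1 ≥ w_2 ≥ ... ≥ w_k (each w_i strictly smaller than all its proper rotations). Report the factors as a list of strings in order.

emit factor 1: 'd' (i=0, period=1)
emit factor 2: 'adcccddcd' (i=1, period=9)
emit factor 3: 'adbbccaddb' (i=10, period=10)
emit factor 4: 'acbdc' (i=20, period=5)

["d", "adcccddcd", "adbbccaddb", "acbdc"]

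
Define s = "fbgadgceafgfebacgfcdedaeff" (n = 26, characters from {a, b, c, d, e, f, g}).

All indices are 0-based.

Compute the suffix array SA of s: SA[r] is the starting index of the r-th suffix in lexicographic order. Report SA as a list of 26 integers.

sorted suffixes:
  #0 SA[0]=14  'acgfcdedaeff'
  #1 SA[1]=3  'adgceafgfebacgfcdedaeff'
  #2 SA[2]=22  'aeff'
  #3 SA[3]=8  'afgfebacgfcdedaeff'
  #4 SA[4]=13  'bacgfcdedaeff'
  #5 SA[5]=1  'bgadgceafgfebacgfcdedaeff'
  #6 SA[6]=18  'cdedaeff'
  #7 SA[7]=6  'ceafgfebacgfcdedaeff'
  #8 SA[8]=15  'cgfcdedaeff'
  #9 SA[9]=21  'daeff'
  #10 SA[10]=19  'dedaeff'
  #11 SA[11]=4  'dgceafgfebacgfcdedaeff'
  #12 SA[12]=7  'eafgfebacgfcdedaeff'
  #13 SA[13]=12  'ebacgfcdedaeff'
  #14 SA[14]=20  'edaeff'
  #15 SA[15]=23  'eff'
  #16 SA[16]=25  'f'
  #17 SA[17]=0  'fbgadgceafgfebacgfcdedaeff'
  #18 SA[18]=17  'fcdedaeff'
  #19 SA[19]=11  'febacgfcdedaeff'
  #20 SA[20]=24  'ff'
  #21 SA[21]=9  'fgfebacgfcdedaeff'
  #22 SA[22]=2  'gadgceafgfebacgfcdedaeff'
  #23 SA[23]=5  'gceafgfebacgfcdedaeff'
  #24 SA[24]=16  'gfcdedaeff'
  #25 SA[25]=10  'gfebacgfcdedaeff'

[14, 3, 22, 8, 13, 1, 18, 6, 15, 21, 19, 4, 7, 12, 20, 23, 25, 0, 17, 11, 24, 9, 2, 5, 16, 10]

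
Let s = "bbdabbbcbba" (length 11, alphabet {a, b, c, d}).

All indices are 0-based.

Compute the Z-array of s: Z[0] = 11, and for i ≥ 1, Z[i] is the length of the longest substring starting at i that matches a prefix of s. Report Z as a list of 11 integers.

Z[0]=11
i=1: outside box; Z[1]=1 scan→box=[1,2)
i=2: outside box; Z[2]=0
i=3: outside box; Z[3]=0
i=4: outside box; Z[4]=2 scan→box=[4,6)
i=5: min(r-i=1, Z[1]=1)=1; Z[5]=2 scan→box=[5,7)
i=6: min(r-i=1, Z[1]=1)=1; Z[6]=1
i=7: outside box; Z[7]=0
i=8: outside box; Z[8]=2 scan→box=[8,10)
i=9: min(r-i=1, Z[1]=1)=1; Z[9]=1
i=10: outside box; Z[10]=0

[11, 1, 0, 0, 2, 2, 1, 0, 2, 1, 0]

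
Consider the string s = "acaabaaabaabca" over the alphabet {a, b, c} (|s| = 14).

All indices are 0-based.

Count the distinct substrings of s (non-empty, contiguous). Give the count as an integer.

sorted suffixes:
  #0 SA[0]=13  'a'
  #1 SA[1]=5  'aaabaabca'
  #2 SA[2]=2  'aabaaabaabca'
  #3 SA[3]=6  'aabaabca'
  #4 SA[4]=9  'aabca'
  #5 SA[5]=3  'abaaabaabca'
  #6 SA[6]=7  'abaabca'
  #7 SA[7]=10  'abca'
  #8 SA[8]=0  'acaabaaabaabca'
  #9 SA[9]=4  'baaabaabca'
  #10 SA[10]=8  'baabca'
  #11 SA[11]=11  'bca'
  #12 SA[12]=12  'ca'
  #13 SA[13]=1  'caabaaabaabca'

SA = [13, 5, 2, 6, 9, 3, 7, 10, 0, 4, 8, 11, 12, 1]
i: (SA[i-1],SA[i]) lcp shared
  1: (13,5) 1 'a'
  2: (5,2) 2 'aa'
  3: (2,6) 5 'aabaa'
  4: (6,9) 3 'aab'
  5: (9,3) 1 'a'
  6: (3,7) 4 'abaa'
  7: (7,10) 2 'ab'
  8: (10,0) 1 'a'
  9: (0,4) 0 ''
  10: (4,8) 3 'baa'
  11: (8,11) 1 'b'
  12: (11,12) 0 ''
  13: (12,1) 2 'ca'

n(n+1)/2 = 14·15/2 = 105
Σ LCP = 0 + 1 + 2 + 5 + 3 + 1 + 4 + 2 + 1 + 0 + 3 + 1 + 0 + 2 = 25
distinct = 105 − 25 = 80

80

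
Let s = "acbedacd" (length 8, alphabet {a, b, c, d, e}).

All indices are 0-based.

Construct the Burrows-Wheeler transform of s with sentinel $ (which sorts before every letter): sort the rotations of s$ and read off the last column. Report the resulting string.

rank  rotation   last
    0  $acbedacd  d
    1  acbedacd$  $
    2  acd$acbed  d
    3  bedacd$ac  c
    4  cbedacd$a  a
    5  cd$acbeda  a
    6  d$acbedac  c
    7  dacd$acbe  e
    8  edacd$acb  b

d$dcaaceb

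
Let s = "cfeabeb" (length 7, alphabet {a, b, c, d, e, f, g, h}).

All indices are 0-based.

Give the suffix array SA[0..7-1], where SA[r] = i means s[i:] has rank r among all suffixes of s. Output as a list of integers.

[3, 6, 4, 0, 2, 5, 1]

rank→(start, suffix):
  0 → (3, 'abeb')
  1 → (6, 'b')
  2 → (4, 'beb')
  3 → (0, 'cfeabeb')
  4 → (2, 'eabeb')
  5 → (5, 'eb')
  6 → (1, 'feabeb')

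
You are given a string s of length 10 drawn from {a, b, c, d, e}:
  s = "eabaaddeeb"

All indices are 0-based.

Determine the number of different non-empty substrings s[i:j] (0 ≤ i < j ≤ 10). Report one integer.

rank→(start, suffix):
  0 → (3, 'aaddeeb')
  1 → (1, 'abaaddeeb')
  2 → (4, 'addeeb')
  3 → (9, 'b')
  4 → (2, 'baaddeeb')
  5 → (5, 'ddeeb')
  6 → (6, 'deeb')
  7 → (0, 'eabaaddeeb')
  8 → (8, 'eb')
  9 → (7, 'eeb')

SA = [3, 1, 4, 9, 2, 5, 6, 0, 8, 7]
[i] adj suffixes → lcp
  [1] 3/1 → 1 ('a')
  [2] 1/4 → 1 ('a')
  [3] 4/9 → 0 ('')
  [4] 9/2 → 1 ('b')
  [5] 2/5 → 0 ('')
  [6] 5/6 → 1 ('d')
  [7] 6/0 → 0 ('')
  [8] 0/8 → 1 ('e')
  [9] 8/7 → 1 ('e')

n(n+1)/2 = 10·11/2 = 55
Σ LCP = 0 + 1 + 1 + 0 + 1 + 0 + 1 + 0 + 1 + 1 = 6
distinct = 55 − 6 = 49

49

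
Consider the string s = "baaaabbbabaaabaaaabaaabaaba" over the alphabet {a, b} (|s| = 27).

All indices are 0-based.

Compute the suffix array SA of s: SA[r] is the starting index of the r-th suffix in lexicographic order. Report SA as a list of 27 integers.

[26, 14, 1, 10, 15, 19, 2, 23, 11, 16, 20, 3, 24, 12, 8, 17, 21, 4, 25, 13, 0, 9, 18, 22, 7, 6, 5]

sorted suffixes:
  #0 SA[0]=26  'a'
  #1 SA[1]=14  'aaaabaaabaaba'
  #2 SA[2]=1  'aaaabbbabaaabaaaabaaabaaba'
  #3 SA[3]=10  'aaabaaaabaaabaaba'
  #4 SA[4]=15  'aaabaaabaaba'
  #5 SA[5]=19  'aaabaaba'
  #6 SA[6]=2  'aaabbbabaaabaaaabaaabaaba'
  #7 SA[7]=23  'aaba'
  #8 SA[8]=11  'aabaaaabaaabaaba'
  #9 SA[9]=16  'aabaaabaaba'
  #10 SA[10]=20  'aabaaba'
  #11 SA[11]=3  'aabbbabaaabaaaabaaabaaba'
  #12 SA[12]=24  'aba'
  #13 SA[13]=12  'abaaaabaaabaaba'
  #14 SA[14]=8  'abaaabaaaabaaabaaba'
  #15 SA[15]=17  'abaaabaaba'
  #16 SA[16]=21  'abaaba'
  #17 SA[17]=4  'abbbabaaabaaaabaaabaaba'
  #18 SA[18]=25  'ba'
  #19 SA[19]=13  'baaaabaaabaaba'
  #20 SA[20]=0  'baaaabbbabaaabaaaabaaabaaba'
  #21 SA[21]=9  'baaabaaaabaaabaaba'
  #22 SA[22]=18  'baaabaaba'
  #23 SA[23]=22  'baaba'
  #24 SA[24]=7  'babaaabaaaabaaabaaba'
  #25 SA[25]=6  'bbabaaabaaaabaaabaaba'
  #26 SA[26]=5  'bbbabaaabaaaabaaabaaba'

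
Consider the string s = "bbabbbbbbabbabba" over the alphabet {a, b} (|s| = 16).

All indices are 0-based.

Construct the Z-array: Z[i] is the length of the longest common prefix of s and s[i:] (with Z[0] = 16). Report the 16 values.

Z[0]=16
i=1: outside box; Z[1]=1 scan→box=[1,2)
i=2: outside box; Z[2]=0
i=3: outside box; Z[3]=2 scan→box=[3,5)
i=4: min(r-i=1, Z[1]=1)=1; Z[4]=2 scan→box=[4,6)
i=5: min(r-i=1, Z[1]=1)=1; Z[5]=2 scan→box=[5,7)
i=6: min(r-i=1, Z[1]=1)=1; Z[6]=2 scan→box=[6,8)
i=7: min(r-i=1, Z[1]=1)=1; Z[7]=5 scan→box=[7,12)
i=8: min(r-i=4, Z[1]=1)=1; Z[8]=1
i=9: min(r-i=3, Z[2]=0)=0; Z[9]=0
i=10: min(r-i=2, Z[3]=2)=2; Z[10]=5 scan→box=[10,15)
i=11: min(r-i=4, Z[1]=1)=1; Z[11]=1
i=12: min(r-i=3, Z[2]=0)=0; Z[12]=0
i=13: min(r-i=2, Z[3]=2)=2; Z[13]=3 scan→box=[13,16)
i=14: min(r-i=2, Z[1]=1)=1; Z[14]=1
i=15: min(r-i=1, Z[2]=0)=0; Z[15]=0

[16, 1, 0, 2, 2, 2, 2, 5, 1, 0, 5, 1, 0, 3, 1, 0]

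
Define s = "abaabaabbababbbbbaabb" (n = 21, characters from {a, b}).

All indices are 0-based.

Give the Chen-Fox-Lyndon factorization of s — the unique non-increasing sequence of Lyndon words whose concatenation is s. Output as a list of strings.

["ab", "aabaabbababbbbbaabb"]

emit factor 1: 'ab' (i=0, period=2)
emit factor 2: 'aabaabbababbbbbaabb' (i=2, period=19)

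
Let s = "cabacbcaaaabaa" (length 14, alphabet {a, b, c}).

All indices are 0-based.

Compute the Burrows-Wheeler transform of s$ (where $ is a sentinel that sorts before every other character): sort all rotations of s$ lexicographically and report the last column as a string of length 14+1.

aabcaaacbaacb$a

rank  rotation         last
    0  $cabacbcaaaabaa  a
    1  a$cabacbcaaaaba  a
    2  aa$cabacbcaaaab  b
    3  aaaabaa$cabacbc  c
    4  aaabaa$cabacbca  a
    5  aabaa$cabacbcaa  a
    6  abaa$cabacbcaaa  a
    7  abacbcaaaabaa$c  c
    8  acbcaaaabaa$cab  b
    9  baa$cabacbcaaaa  a
   10  bacbcaaaabaa$ca  a
   11  bcaaaabaa$cabac  c
   12  caaaabaa$cabacb  b
   13  cabacbcaaaabaa$  $
   14  cbcaaaabaa$caba  a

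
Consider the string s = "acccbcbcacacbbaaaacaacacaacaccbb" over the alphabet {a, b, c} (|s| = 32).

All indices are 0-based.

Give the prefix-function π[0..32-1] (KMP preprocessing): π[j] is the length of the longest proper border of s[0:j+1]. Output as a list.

π[0] = 0
j=1 s[j]='c': π[1]=0 (border '')
j=2 s[j]='c': π[2]=0 (border '')
j=3 s[j]='c': π[3]=0 (border '')
j=4 s[j]='b': π[4]=0 (border '')
j=5 s[j]='c': π[5]=0 (border '')
j=6 s[j]='b': π[6]=0 (border '')
j=7 s[j]='c': π[7]=0 (border '')
j=8 s[j]='a': π[8]=1 (border 'a')
j=9 s[j]='c': π[9]=2 (border 'ac')
j=10 s[j]='a': k: 2→0; π[10]=1 (border 'a')
j=11 s[j]='c': π[11]=2 (border 'ac')
j=12 s[j]='b': k: 2→0; π[12]=0 (border '')
j=13 s[j]='b': π[13]=0 (border '')
j=14 s[j]='a': π[14]=1 (border 'a')
j=15 s[j]='a': k: 1→0; π[15]=1 (border 'a')
j=16 s[j]='a': k: 1→0; π[16]=1 (border 'a')
j=17 s[j]='a': k: 1→0; π[17]=1 (border 'a')
j=18 s[j]='c': π[18]=2 (border 'ac')
j=19 s[j]='a': k: 2→0; π[19]=1 (border 'a')
j=20 s[j]='a': k: 1→0; π[20]=1 (border 'a')
j=21 s[j]='c': π[21]=2 (border 'ac')
j=22 s[j]='a': k: 2→0; π[22]=1 (border 'a')
j=23 s[j]='c': π[23]=2 (border 'ac')
j=24 s[j]='a': k: 2→0; π[24]=1 (border 'a')
j=25 s[j]='a': k: 1→0; π[25]=1 (border 'a')
j=26 s[j]='c': π[26]=2 (border 'ac')
j=27 s[j]='a': k: 2→0; π[27]=1 (border 'a')
j=28 s[j]='c': π[28]=2 (border 'ac')
j=29 s[j]='c': π[29]=3 (border 'acc')
j=30 s[j]='b': k: 3→0; π[30]=0 (border '')
j=31 s[j]='b': π[31]=0 (border '')

[0, 0, 0, 0, 0, 0, 0, 0, 1, 2, 1, 2, 0, 0, 1, 1, 1, 1, 2, 1, 1, 2, 1, 2, 1, 1, 2, 1, 2, 3, 0, 0]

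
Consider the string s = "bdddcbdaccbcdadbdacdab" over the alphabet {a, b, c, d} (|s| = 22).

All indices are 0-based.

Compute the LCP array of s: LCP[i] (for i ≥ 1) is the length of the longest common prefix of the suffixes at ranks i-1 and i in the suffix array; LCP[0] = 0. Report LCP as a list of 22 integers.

[0, 1, 2, 1, 0, 1, 1, 4, 2, 0, 2, 1, 1, 3, 0, 2, 3, 2, 1, 1, 1, 2]

rank→(start, suffix):
  0 → (20, 'ab')
  1 → (7, 'accbcdadbdacdab')
  2 → (17, 'acdab')
  3 → (13, 'adbdacdab')
  4 → (21, 'b')
  5 → (10, 'bcdadbdacdab')
  6 → (5, 'bdaccbcdadbdacdab')
  7 → (15, 'bdacdab')
  8 → (0, 'bdddcbdaccbcdadbdacdab')
  9 → (9, 'cbcdadbdacdab')
  10 → (4, 'cbdaccbcdadbdacdab')
  11 → (8, 'ccbcdadbdacdab')
  12 → (18, 'cdab')
  13 → (11, 'cdadbdacdab')
  14 → (19, 'dab')
  15 → (6, 'daccbcdadbdacdab')
  16 → (16, 'dacdab')
  17 → (12, 'dadbdacdab')
  18 → (14, 'dbdacdab')
  19 → (3, 'dcbdaccbcdadbdacdab')
  20 → (2, 'ddcbdaccbcdadbdacdab')
  21 → (1, 'dddcbdaccbcdadbdacdab')

SA = [20, 7, 17, 13, 21, 10, 5, 15, 0, 9, 4, 8, 18, 11, 19, 6, 16, 12, 14, 3, 2, 1]
rank  pair      lcp
   1  s[20:],s[7:]  1  'a'
   2  s[7:],s[17:]  2  'ac'
   3  s[17:],s[13:]  1  'a'
   4  s[13:],s[21:]  0  ''
   5  s[21:],s[10:]  1  'b'
   6  s[10:],s[5:]  1  'b'
   7  s[5:],s[15:]  4  'bdac'
   8  s[15:],s[0:]  2  'bd'
   9  s[0:],s[9:]  0  ''
  10  s[9:],s[4:]  2  'cb'
  11  s[4:],s[8:]  1  'c'
  12  s[8:],s[18:]  1  'c'
  13  s[18:],s[11:]  3  'cda'
  14  s[11:],s[19:]  0  ''
  15  s[19:],s[6:]  2  'da'
  16  s[6:],s[16:]  3  'dac'
  17  s[16:],s[12:]  2  'da'
  18  s[12:],s[14:]  1  'd'
  19  s[14:],s[3:]  1  'd'
  20  s[3:],s[2:]  1  'd'
  21  s[2:],s[1:]  2  'dd'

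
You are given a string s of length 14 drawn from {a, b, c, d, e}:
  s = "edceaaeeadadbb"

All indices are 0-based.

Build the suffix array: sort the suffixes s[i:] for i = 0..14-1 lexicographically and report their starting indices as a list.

rank→(start, suffix):
  0 → (4, 'aaeeadadbb')
  1 → (8, 'adadbb')
  2 → (10, 'adbb')
  3 → (5, 'aeeadadbb')
  4 → (13, 'b')
  5 → (12, 'bb')
  6 → (2, 'ceaaeeadadbb')
  7 → (9, 'dadbb')
  8 → (11, 'dbb')
  9 → (1, 'dceaaeeadadbb')
  10 → (3, 'eaaeeadadbb')
  11 → (7, 'eadadbb')
  12 → (0, 'edceaaeeadadbb')
  13 → (6, 'eeadadbb')

[4, 8, 10, 5, 13, 12, 2, 9, 11, 1, 3, 7, 0, 6]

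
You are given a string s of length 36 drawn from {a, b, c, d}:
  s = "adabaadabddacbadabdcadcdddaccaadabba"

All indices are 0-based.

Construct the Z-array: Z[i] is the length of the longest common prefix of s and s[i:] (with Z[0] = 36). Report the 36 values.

[36, 0, 1, 0, 1, 4, 0, 1, 0, 0, 0, 1, 0, 0, 4, 0, 1, 0, 0, 0, 2, 0, 0, 0, 0, 0, 1, 0, 0, 1, 4, 0, 1, 0, 0, 1]

Z[0]=36
i=1: fresh scan; Z[1]=0
i=2: fresh scan; Z[2]=1 extend→box=[2,3)
i=3: fresh scan; Z[3]=0
i=4: fresh scan; Z[4]=1 extend→box=[4,5)
i=5: fresh scan; Z[5]=4 extend→box=[5,9)
i=6: min(r-i=3, Z[1]=0)=0; Z[6]=0
i=7: min(r-i=2, Z[2]=1)=1; Z[7]=1
i=8: min(r-i=1, Z[3]=0)=0; Z[8]=0
i=9: fresh scan; Z[9]=0
i=10: fresh scan; Z[10]=0
i=11: fresh scan; Z[11]=1 extend→box=[11,12)
i=12: fresh scan; Z[12]=0
i=13: fresh scan; Z[13]=0
i=14: fresh scan; Z[14]=4 extend→box=[14,18)
i=15: min(r-i=3, Z[1]=0)=0; Z[15]=0
i=16: min(r-i=2, Z[2]=1)=1; Z[16]=1
i=17: min(r-i=1, Z[3]=0)=0; Z[17]=0
i=18: fresh scan; Z[18]=0
i=19: fresh scan; Z[19]=0
i=20: fresh scan; Z[20]=2 extend→box=[20,22)
i=21: min(r-i=1, Z[1]=0)=0; Z[21]=0
i=22: fresh scan; Z[22]=0
i=23: fresh scan; Z[23]=0
i=24: fresh scan; Z[24]=0
i=25: fresh scan; Z[25]=0
i=26: fresh scan; Z[26]=1 extend→box=[26,27)
i=27: fresh scan; Z[27]=0
i=28: fresh scan; Z[28]=0
i=29: fresh scan; Z[29]=1 extend→box=[29,30)
i=30: fresh scan; Z[30]=4 extend→box=[30,34)
i=31: min(r-i=3, Z[1]=0)=0; Z[31]=0
i=32: min(r-i=2, Z[2]=1)=1; Z[32]=1
i=33: min(r-i=1, Z[3]=0)=0; Z[33]=0
i=34: fresh scan; Z[34]=0
i=35: fresh scan; Z[35]=1 extend→box=[35,36)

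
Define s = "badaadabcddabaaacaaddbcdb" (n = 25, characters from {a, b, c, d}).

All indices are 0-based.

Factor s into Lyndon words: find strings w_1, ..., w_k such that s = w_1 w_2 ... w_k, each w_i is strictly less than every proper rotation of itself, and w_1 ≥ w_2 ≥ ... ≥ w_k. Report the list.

emit factor 1: 'b' (i=0, period=1)
emit factor 2: 'ad' (i=1, period=2)
emit factor 3: 'aadabcddab' (i=3, period=10)
emit factor 4: 'aaacaaddbcdb' (i=13, period=12)

["b", "ad", "aadabcddab", "aaacaaddbcdb"]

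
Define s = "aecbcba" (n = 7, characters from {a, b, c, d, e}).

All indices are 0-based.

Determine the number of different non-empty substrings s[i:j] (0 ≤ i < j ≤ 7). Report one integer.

rank | idx | suffix
   0 |   6 | a
   1 |   0 | aecbcba
   2 |   5 | ba
   3 |   3 | bcba
   4 |   4 | cba
   5 |   2 | cbcba
   6 |   1 | ecbcba

SA = [6, 0, 5, 3, 4, 2, 1]
[i] adj suffixes → lcp
  [1] 6/0 → 1 ('a')
  [2] 0/5 → 0 ('')
  [3] 5/3 → 1 ('b')
  [4] 3/4 → 0 ('')
  [5] 4/2 → 2 ('cb')
  [6] 2/1 → 0 ('')

n(n+1)/2 = 7·8/2 = 28
Σ LCP = 0 + 1 + 0 + 1 + 0 + 2 + 0 = 4
distinct = 28 − 4 = 24

24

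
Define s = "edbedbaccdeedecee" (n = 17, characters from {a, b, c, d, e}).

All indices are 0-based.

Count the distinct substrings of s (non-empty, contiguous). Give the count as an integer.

135

sorted suffixes:
  #0 SA[0]=6  'accdeedecee'
  #1 SA[1]=5  'baccdeedecee'
  #2 SA[2]=2  'bedbaccdeedecee'
  #3 SA[3]=7  'ccdeedecee'
  #4 SA[4]=8  'cdeedecee'
  #5 SA[5]=14  'cee'
  #6 SA[6]=4  'dbaccdeedecee'
  #7 SA[7]=1  'dbedbaccdeedecee'
  #8 SA[8]=12  'decee'
  #9 SA[9]=9  'deedecee'
  #10 SA[10]=16  'e'
  #11 SA[11]=13  'ecee'
  #12 SA[12]=3  'edbaccdeedecee'
  #13 SA[13]=0  'edbedbaccdeedecee'
  #14 SA[14]=11  'edecee'
  #15 SA[15]=15  'ee'
  #16 SA[16]=10  'eedecee'

SA = [6, 5, 2, 7, 8, 14, 4, 1, 12, 9, 16, 13, 3, 0, 11, 15, 10]
i: (SA[i-1],SA[i]) lcp shared
  1: (6,5) 0 ''
  2: (5,2) 1 'b'
  3: (2,7) 0 ''
  4: (7,8) 1 'c'
  5: (8,14) 1 'c'
  6: (14,4) 0 ''
  7: (4,1) 2 'db'
  8: (1,12) 1 'd'
  9: (12,9) 2 'de'
  10: (9,16) 0 ''
  11: (16,13) 1 'e'
  12: (13,3) 1 'e'
  13: (3,0) 3 'edb'
  14: (0,11) 2 'ed'
  15: (11,15) 1 'e'
  16: (15,10) 2 'ee'

n(n+1)/2 = 17·18/2 = 153
Σ LCP = 0 + 0 + 1 + 0 + 1 + 1 + 0 + 2 + 1 + 2 + 0 + 1 + 1 + 3 + 2 + 1 + 2 = 18
distinct = 153 − 18 = 135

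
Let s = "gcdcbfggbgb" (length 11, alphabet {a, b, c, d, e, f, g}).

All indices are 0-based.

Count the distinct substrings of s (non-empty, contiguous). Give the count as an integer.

rank→(start, suffix):
  0 → (10, 'b')
  1 → (4, 'bfggbgb')
  2 → (8, 'bgb')
  3 → (3, 'cbfggbgb')
  4 → (1, 'cdcbfggbgb')
  5 → (2, 'dcbfggbgb')
  6 → (5, 'fggbgb')
  7 → (9, 'gb')
  8 → (7, 'gbgb')
  9 → (0, 'gcdcbfggbgb')
  10 → (6, 'ggbgb')

SA = [10, 4, 8, 3, 1, 2, 5, 9, 7, 0, 6]
[i] adj suffixes → lcp
  [1] 10/4 → 1 ('b')
  [2] 4/8 → 1 ('b')
  [3] 8/3 → 0 ('')
  [4] 3/1 → 1 ('c')
  [5] 1/2 → 0 ('')
  [6] 2/5 → 0 ('')
  [7] 5/9 → 0 ('')
  [8] 9/7 → 2 ('gb')
  [9] 7/0 → 1 ('g')
  [10] 0/6 → 1 ('g')

n(n+1)/2 = 11·12/2 = 66
Σ LCP = 0 + 1 + 1 + 0 + 1 + 0 + 0 + 0 + 2 + 1 + 1 = 7
distinct = 66 − 7 = 59

59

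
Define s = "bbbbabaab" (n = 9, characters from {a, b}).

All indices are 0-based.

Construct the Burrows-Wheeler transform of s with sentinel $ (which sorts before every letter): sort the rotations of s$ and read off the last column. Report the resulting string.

rank  rotation    last
    0  $bbbbabaab  b
    1  aab$bbbbab  b
    2  ab$bbbbaba  a
    3  abaab$bbbb  b
    4  b$bbbbabaa  a
    5  baab$bbbba  a
    6  babaab$bbb  b
    7  bbabaab$bb  b
    8  bbbabaab$b  b
    9  bbbbabaab$  $

bbabaabbb$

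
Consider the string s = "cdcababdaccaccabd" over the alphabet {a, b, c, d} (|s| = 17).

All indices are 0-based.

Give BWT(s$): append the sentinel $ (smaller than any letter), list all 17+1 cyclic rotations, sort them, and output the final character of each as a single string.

rank  rotation            last
    0  $cdcababdaccaccabd  d
    1  ababdaccaccabd$cdc  c
    2  abd$cdcababdaccacc  c
    3  abdaccaccabd$cdcab  b
    4  accabd$cdcababdacc  c
    5  accaccabd$cdcababd  d
    6  babdaccaccabd$cdca  a
    7  bd$cdcababdaccacca  a
    8  bdaccaccabd$cdcaba  a
    9  cababdaccaccabd$cd  d
   10  cabd$cdcababdaccac  c
   11  caccabd$cdcababdac  c
   12  ccabd$cdcababdacca  a
   13  ccaccabd$cdcababda  a
   14  cdcababdaccaccabd$  $
   15  d$cdcababdaccaccab  b
   16  daccaccabd$cdcabab  b
   17  dcababdaccaccabd$c  c

dccbcdaaadccaa$bbc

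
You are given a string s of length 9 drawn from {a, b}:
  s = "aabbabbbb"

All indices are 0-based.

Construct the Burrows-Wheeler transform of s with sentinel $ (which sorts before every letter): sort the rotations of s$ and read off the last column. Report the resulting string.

rank  rotation    last
    0  $aabbabbbb  b
    1  aabbabbbb$  $
    2  abbabbbb$a  a
    3  abbbb$aabb  b
    4  b$aabbabbb  b
    5  babbbb$aab  b
    6  bb$aabbabb  b
    7  bbabbbb$aa  a
    8  bbb$aabbab  b
    9  bbbb$aabba  a

b$abbbbaba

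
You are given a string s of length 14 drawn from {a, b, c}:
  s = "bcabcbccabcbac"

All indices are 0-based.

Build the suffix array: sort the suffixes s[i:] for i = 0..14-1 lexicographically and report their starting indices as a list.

sorted suffixes:
  #0 SA[0]=8  'abcbac'
  #1 SA[1]=2  'abcbccabcbac'
  #2 SA[2]=12  'ac'
  #3 SA[3]=11  'bac'
  #4 SA[4]=0  'bcabcbccabcbac'
  #5 SA[5]=9  'bcbac'
  #6 SA[6]=3  'bcbccabcbac'
  #7 SA[7]=5  'bccabcbac'
  #8 SA[8]=13  'c'
  #9 SA[9]=7  'cabcbac'
  #10 SA[10]=1  'cabcbccabcbac'
  #11 SA[11]=10  'cbac'
  #12 SA[12]=4  'cbccabcbac'
  #13 SA[13]=6  'ccabcbac'

[8, 2, 12, 11, 0, 9, 3, 5, 13, 7, 1, 10, 4, 6]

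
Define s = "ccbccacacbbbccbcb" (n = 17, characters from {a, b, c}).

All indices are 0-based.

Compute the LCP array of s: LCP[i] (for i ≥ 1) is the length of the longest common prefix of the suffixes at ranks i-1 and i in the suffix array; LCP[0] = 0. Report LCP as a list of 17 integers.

[0, 2, 0, 1, 2, 1, 2, 3, 0, 3, 1, 2, 2, 3, 1, 2, 4]

rank→(start, suffix):
  0 → (5, 'acacbbbccbcb')
  1 → (7, 'acbbbccbcb')
  2 → (16, 'b')
  3 → (9, 'bbbccbcb')
  4 → (10, 'bbccbcb')
  5 → (14, 'bcb')
  6 → (2, 'bccacacbbbccbcb')
  7 → (11, 'bccbcb')
  8 → (4, 'cacacbbbccbcb')
  9 → (6, 'cacbbbccbcb')
  10 → (15, 'cb')
  11 → (8, 'cbbbccbcb')
  12 → (13, 'cbcb')
  13 → (1, 'cbccacacbbbccbcb')
  14 → (3, 'ccacacbbbccbcb')
  15 → (12, 'ccbcb')
  16 → (0, 'ccbccacacbbbccbcb')

SA = [5, 7, 16, 9, 10, 14, 2, 11, 4, 6, 15, 8, 13, 1, 3, 12, 0]
i: (SA[i-1],SA[i]) lcp shared
  1: (5,7) 2 'ac'
  2: (7,16) 0 ''
  3: (16,9) 1 'b'
  4: (9,10) 2 'bb'
  5: (10,14) 1 'b'
  6: (14,2) 2 'bc'
  7: (2,11) 3 'bcc'
  8: (11,4) 0 ''
  9: (4,6) 3 'cac'
  10: (6,15) 1 'c'
  11: (15,8) 2 'cb'
  12: (8,13) 2 'cb'
  13: (13,1) 3 'cbc'
  14: (1,3) 1 'c'
  15: (3,12) 2 'cc'
  16: (12,0) 4 'ccbc'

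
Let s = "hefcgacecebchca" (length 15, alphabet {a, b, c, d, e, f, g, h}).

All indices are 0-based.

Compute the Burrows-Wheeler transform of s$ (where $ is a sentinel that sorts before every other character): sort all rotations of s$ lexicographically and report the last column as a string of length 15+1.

acgeheafbcchecc$

rank  rotation          last
    0  $hefcgacecebchca  a
    1  a$hefcgacecebchc  c
    2  acecebchca$hefcg  g
    3  bchca$hefcgacece  e
    4  ca$hefcgacecebch  h
    5  cebchca$hefcgace  e
    6  cecebchca$hefcga  a
    7  cgacecebchca$hef  f
    8  chca$hefcgaceceb  b
    9  ebchca$hefcgacec  c
   10  ecebchca$hefcgac  c
   11  efcgacecebchca$h  h
   12  fcgacecebchca$he  e
   13  gacecebchca$hefc  c
   14  hca$hefcgacecebc  c
   15  hefcgacecebchca$  $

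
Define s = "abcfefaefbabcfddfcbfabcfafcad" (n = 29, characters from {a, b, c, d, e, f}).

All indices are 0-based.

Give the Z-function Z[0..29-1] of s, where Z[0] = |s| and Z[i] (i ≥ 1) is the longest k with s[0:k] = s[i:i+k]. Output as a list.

Z[0]=29
i=1: fresh scan; Z[1]=0
i=2: fresh scan; Z[2]=0
i=3: fresh scan; Z[3]=0
i=4: fresh scan; Z[4]=0
i=5: fresh scan; Z[5]=0
i=6: fresh scan; Z[6]=1 extend→box=[6,7)
i=7: fresh scan; Z[7]=0
i=8: fresh scan; Z[8]=0
i=9: fresh scan; Z[9]=0
i=10: fresh scan; Z[10]=4 extend→box=[10,14)
i=11: min(r-i=3, Z[1]=0)=0; Z[11]=0
i=12: min(r-i=2, Z[2]=0)=0; Z[12]=0
i=13: min(r-i=1, Z[3]=0)=0; Z[13]=0
i=14: fresh scan; Z[14]=0
i=15: fresh scan; Z[15]=0
i=16: fresh scan; Z[16]=0
i=17: fresh scan; Z[17]=0
i=18: fresh scan; Z[18]=0
i=19: fresh scan; Z[19]=0
i=20: fresh scan; Z[20]=4 extend→box=[20,24)
i=21: min(r-i=3, Z[1]=0)=0; Z[21]=0
i=22: min(r-i=2, Z[2]=0)=0; Z[22]=0
i=23: min(r-i=1, Z[3]=0)=0; Z[23]=0
i=24: fresh scan; Z[24]=1 extend→box=[24,25)
i=25: fresh scan; Z[25]=0
i=26: fresh scan; Z[26]=0
i=27: fresh scan; Z[27]=1 extend→box=[27,28)
i=28: fresh scan; Z[28]=0

[29, 0, 0, 0, 0, 0, 1, 0, 0, 0, 4, 0, 0, 0, 0, 0, 0, 0, 0, 0, 4, 0, 0, 0, 1, 0, 0, 1, 0]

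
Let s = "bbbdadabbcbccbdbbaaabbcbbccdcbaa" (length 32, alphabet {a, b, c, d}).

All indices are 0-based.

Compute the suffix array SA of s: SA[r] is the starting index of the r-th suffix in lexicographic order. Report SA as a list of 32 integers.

[31, 30, 17, 18, 19, 6, 4, 29, 16, 15, 0, 20, 7, 23, 1, 21, 8, 10, 24, 2, 13, 28, 22, 9, 12, 11, 25, 26, 5, 3, 14, 27]

sorted suffixes:
  #0 SA[0]=31  'a'
  #1 SA[1]=30  'aa'
  #2 SA[2]=17  'aaabbcbbccdcbaa'
  #3 SA[3]=18  'aabbcbbccdcbaa'
  #4 SA[4]=19  'abbcbbccdcbaa'
  #5 SA[5]=6  'abbcbccbdbbaaabbcbbccdcbaa'
  #6 SA[6]=4  'adabbcbccbdbbaaabbcbbccdcbaa'
  #7 SA[7]=29  'baa'
  #8 SA[8]=16  'baaabbcbbccdcbaa'
  #9 SA[9]=15  'bbaaabbcbbccdcbaa'
  #10 SA[10]=0  'bbbdadabbcbccbdbbaaabbcbbccdcbaa'
  #11 SA[11]=20  'bbcbbccdcbaa'
  #12 SA[12]=7  'bbcbccbdbbaaabbcbbccdcbaa'
  #13 SA[13]=23  'bbccdcbaa'
  #14 SA[14]=1  'bbdadabbcbccbdbbaaabbcbbccdcbaa'
  #15 SA[15]=21  'bcbbccdcbaa'
  #16 SA[16]=8  'bcbccbdbbaaabbcbbccdcbaa'
  #17 SA[17]=10  'bccbdbbaaabbcbbccdcbaa'
  #18 SA[18]=24  'bccdcbaa'
  #19 SA[19]=2  'bdadabbcbccbdbbaaabbcbbccdcbaa'
  #20 SA[20]=13  'bdbbaaabbcbbccdcbaa'
  #21 SA[21]=28  'cbaa'
  #22 SA[22]=22  'cbbccdcbaa'
  #23 SA[23]=9  'cbccbdbbaaabbcbbccdcbaa'
  #24 SA[24]=12  'cbdbbaaabbcbbccdcbaa'
  #25 SA[25]=11  'ccbdbbaaabbcbbccdcbaa'
  #26 SA[26]=25  'ccdcbaa'
  #27 SA[27]=26  'cdcbaa'
  #28 SA[28]=5  'dabbcbccbdbbaaabbcbbccdcbaa'
  #29 SA[29]=3  'dadabbcbccbdbbaaabbcbbccdcbaa'
  #30 SA[30]=14  'dbbaaabbcbbccdcbaa'
  #31 SA[31]=27  'dcbaa'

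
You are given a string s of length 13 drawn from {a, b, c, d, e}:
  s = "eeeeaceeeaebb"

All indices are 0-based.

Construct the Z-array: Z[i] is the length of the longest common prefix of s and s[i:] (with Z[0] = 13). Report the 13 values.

[13, 3, 2, 1, 0, 0, 3, 2, 1, 0, 1, 0, 0]

Z[0]=13
i=1: outside box; Z[1]=3 extend→box=[1,4)
i=2: min(r-i=2, Z[1]=3)=2; Z[2]=2
i=3: min(r-i=1, Z[2]=2)=1; Z[3]=1
i=4: outside box; Z[4]=0
i=5: outside box; Z[5]=0
i=6: outside box; Z[6]=3 extend→box=[6,9)
i=7: min(r-i=2, Z[1]=3)=2; Z[7]=2
i=8: min(r-i=1, Z[2]=2)=1; Z[8]=1
i=9: outside box; Z[9]=0
i=10: outside box; Z[10]=1 extend→box=[10,11)
i=11: outside box; Z[11]=0
i=12: outside box; Z[12]=0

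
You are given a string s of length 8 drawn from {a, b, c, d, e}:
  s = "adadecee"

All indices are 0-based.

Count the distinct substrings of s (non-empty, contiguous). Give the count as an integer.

rank | idx | suffix
   0 |   0 | adadecee
   1 |   2 | adecee
   2 |   5 | cee
   3 |   1 | dadecee
   4 |   3 | decee
   5 |   7 | e
   6 |   4 | ecee
   7 |   6 | ee

SA = [0, 2, 5, 1, 3, 7, 4, 6]
i: (SA[i-1],SA[i]) lcp shared
  1: (0,2) 2 'ad'
  2: (2,5) 0 ''
  3: (5,1) 0 ''
  4: (1,3) 1 'd'
  5: (3,7) 0 ''
  6: (7,4) 1 'e'
  7: (4,6) 1 'e'

n(n+1)/2 = 8·9/2 = 36
Σ LCP = 0 + 2 + 0 + 0 + 1 + 0 + 1 + 1 = 5
distinct = 36 − 5 = 31

31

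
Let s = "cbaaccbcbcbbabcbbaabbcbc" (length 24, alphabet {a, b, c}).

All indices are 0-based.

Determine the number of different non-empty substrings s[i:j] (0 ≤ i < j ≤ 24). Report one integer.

sorted suffixes:
  #0 SA[0]=17  'aabbcbc'
  #1 SA[1]=2  'aaccbcbcbbabcbbaabbcbc'
  #2 SA[2]=18  'abbcbc'
  #3 SA[3]=12  'abcbbaabbcbc'
  #4 SA[4]=3  'accbcbcbbabcbbaabbcbc'
  #5 SA[5]=16  'baabbcbc'
  #6 SA[6]=1  'baaccbcbcbbabcbbaabbcbc'
  #7 SA[7]=11  'babcbbaabbcbc'
  #8 SA[8]=15  'bbaabbcbc'
  #9 SA[9]=10  'bbabcbbaabbcbc'
  #10 SA[10]=19  'bbcbc'
  #11 SA[11]=22  'bc'
  #12 SA[12]=13  'bcbbaabbcbc'
  #13 SA[13]=8  'bcbbabcbbaabbcbc'
  #14 SA[14]=20  'bcbc'
  #15 SA[15]=6  'bcbcbbabcbbaabbcbc'
  #16 SA[16]=23  'c'
  #17 SA[17]=0  'cbaaccbcbcbbabcbbaabbcbc'
  #18 SA[18]=14  'cbbaabbcbc'
  #19 SA[19]=9  'cbbabcbbaabbcbc'
  #20 SA[20]=21  'cbc'
  #21 SA[21]=7  'cbcbbabcbbaabbcbc'
  #22 SA[22]=5  'cbcbcbbabcbbaabbcbc'
  #23 SA[23]=4  'ccbcbcbbabcbbaabbcbc'

SA = [17, 2, 18, 12, 3, 16, 1, 11, 15, 10, 19, 22, 13, 8, 20, 6, 23, 0, 14, 9, 21, 7, 5, 4]
rank  pair      lcp
   1  s[17:],s[2:]  2  'aa'
   2  s[2:],s[18:]  1  'a'
   3  s[18:],s[12:]  2  'ab'
   4  s[12:],s[3:]  1  'a'
   5  s[3:],s[16:]  0  ''
   6  s[16:],s[1:]  3  'baa'
   7  s[1:],s[11:]  2  'ba'
   8  s[11:],s[15:]  1  'b'
   9  s[15:],s[10:]  3  'bba'
  10  s[10:],s[19:]  2  'bb'
  11  s[19:],s[22:]  1  'b'
  12  s[22:],s[13:]  2  'bc'
  13  s[13:],s[8:]  5  'bcbba'
  14  s[8:],s[20:]  3  'bcb'
  15  s[20:],s[6:]  4  'bcbc'
  16  s[6:],s[23:]  0  ''
  17  s[23:],s[0:]  1  'c'
  18  s[0:],s[14:]  2  'cb'
  19  s[14:],s[9:]  4  'cbba'
  20  s[9:],s[21:]  2  'cb'
  21  s[21:],s[7:]  3  'cbc'
  22  s[7:],s[5:]  4  'cbcb'
  23  s[5:],s[4:]  1  'c'

n(n+1)/2 = 24·25/2 = 300
Σ LCP = 0 + 2 + 1 + 2 + 1 + 0 + 3 + 2 + 1 + 3 + 2 + 1 + 2 + 5 + 3 + 4 + 0 + 1 + 2 + 4 + 2 + 3 + 4 + 1 = 49
distinct = 300 − 49 = 251

251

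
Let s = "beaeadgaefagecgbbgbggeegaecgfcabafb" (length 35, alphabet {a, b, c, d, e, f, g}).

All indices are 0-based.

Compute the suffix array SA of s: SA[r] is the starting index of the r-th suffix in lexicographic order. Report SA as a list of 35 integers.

sorted suffixes:
  #0 SA[0]=30  'abafb'
  #1 SA[1]=4  'adgaefagecgbbgbggeegaecgfcabafb'
  #2 SA[2]=2  'aeadgaefagecgbbgbggeegaecgfcabafb'
  #3 SA[3]=24  'aecgfcabafb'
  #4 SA[4]=7  'aefagecgbbgbggeegaecgfcabafb'
  #5 SA[5]=32  'afb'
  #6 SA[6]=10  'agecgbbgbggeegaecgfcabafb'
  #7 SA[7]=34  'b'
  #8 SA[8]=31  'bafb'
  #9 SA[9]=15  'bbgbggeegaecgfcabafb'
  #10 SA[10]=0  'beaeadgaefagecgbbgbggeegaecgfcabafb'
  #11 SA[11]=16  'bgbggeegaecgfcabafb'
  #12 SA[12]=18  'bggeegaecgfcabafb'
  #13 SA[13]=29  'cabafb'
  #14 SA[14]=13  'cgbbgbggeegaecgfcabafb'
  #15 SA[15]=26  'cgfcabafb'
  #16 SA[16]=5  'dgaefagecgbbgbggeegaecgfcabafb'
  #17 SA[17]=3  'eadgaefagecgbbgbggeegaecgfcabafb'
  #18 SA[18]=1  'eaeadgaefagecgbbgbggeegaecgfcabafb'
  #19 SA[19]=12  'ecgbbgbggeegaecgfcabafb'
  #20 SA[20]=25  'ecgfcabafb'
  #21 SA[21]=21  'eegaecgfcabafb'
  #22 SA[22]=8  'efagecgbbgbggeegaecgfcabafb'
  #23 SA[23]=22  'egaecgfcabafb'
  #24 SA[24]=9  'fagecgbbgbggeegaecgfcabafb'
  #25 SA[25]=33  'fb'
  #26 SA[26]=28  'fcabafb'
  #27 SA[27]=23  'gaecgfcabafb'
  #28 SA[28]=6  'gaefagecgbbgbggeegaecgfcabafb'
  #29 SA[29]=14  'gbbgbggeegaecgfcabafb'
  #30 SA[30]=17  'gbggeegaecgfcabafb'
  #31 SA[31]=11  'gecgbbgbggeegaecgfcabafb'
  #32 SA[32]=20  'geegaecgfcabafb'
  #33 SA[33]=27  'gfcabafb'
  #34 SA[34]=19  'ggeegaecgfcabafb'

[30, 4, 2, 24, 7, 32, 10, 34, 31, 15, 0, 16, 18, 29, 13, 26, 5, 3, 1, 12, 25, 21, 8, 22, 9, 33, 28, 23, 6, 14, 17, 11, 20, 27, 19]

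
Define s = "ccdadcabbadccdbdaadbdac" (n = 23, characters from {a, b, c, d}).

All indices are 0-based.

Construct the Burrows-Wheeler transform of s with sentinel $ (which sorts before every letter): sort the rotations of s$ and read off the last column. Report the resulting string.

rank  rotation                  last
    0  $ccdadcabbadccdbdaadbdac  c
    1  aadbdac$ccdadcabbadccdbd  d
    2  abbadccdbdaadbdac$ccdadc  c
    3  ac$ccdadcabbadccdbdaadbd  d
    4  adbdac$ccdadcabbadccdbda  a
    5  adcabbadccdbdaadbdac$ccd  d
    6  adccdbdaadbdac$ccdadcabb  b
    7  badccdbdaadbdac$ccdadcab  b
    8  bbadccdbdaadbdac$ccdadca  a
    9  bdaadbdac$ccdadcabbadccd  d
   10  bdac$ccdadcabbadccdbdaad  d
   11  c$ccdadcabbadccdbdaadbda  a
   12  cabbadccdbdaadbdac$ccdad  d
   13  ccdadcabbadccdbdaadbdac$  $
   14  ccdbdaadbdac$ccdadcabbad  d
   15  cdadcabbadccdbdaadbdac$c  c
   16  cdbdaadbdac$ccdadcabbadc  c
   17  daadbdac$ccdadcabbadccdb  b
   18  dac$ccdadcabbadccdbdaadb  b
   19  dadcabbadccdbdaadbdac$cc  c
   20  dbdaadbdac$ccdadcabbadcc  c
   21  dbdac$ccdadcabbadccdbdaa  a
   22  dcabbadccdbdaadbdac$ccda  a
   23  dccdbdaadbdac$ccdadcabba  a

cdcdadbbaddad$dccbbccaaa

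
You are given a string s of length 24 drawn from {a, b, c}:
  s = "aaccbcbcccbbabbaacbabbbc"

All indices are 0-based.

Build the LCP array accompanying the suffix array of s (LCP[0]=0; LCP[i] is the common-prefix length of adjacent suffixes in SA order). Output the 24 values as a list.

sorted suffixes:
  #0 SA[0]=15  'aacbabbbc'
  #1 SA[1]=0  'aaccbcbcccbbabbaacbabbbc'
  #2 SA[2]=12  'abbaacbabbbc'
  #3 SA[3]=19  'abbbc'
  #4 SA[4]=16  'acbabbbc'
  #5 SA[5]=1  'accbcbcccbbabbaacbabbbc'
  #6 SA[6]=14  'baacbabbbc'
  #7 SA[7]=11  'babbaacbabbbc'
  #8 SA[8]=18  'babbbc'
  #9 SA[9]=13  'bbaacbabbbc'
  #10 SA[10]=10  'bbabbaacbabbbc'
  #11 SA[11]=20  'bbbc'
  #12 SA[12]=21  'bbc'
  #13 SA[13]=22  'bc'
  #14 SA[14]=4  'bcbcccbbabbaacbabbbc'
  #15 SA[15]=6  'bcccbbabbaacbabbbc'
  #16 SA[16]=23  'c'
  #17 SA[17]=17  'cbabbbc'
  #18 SA[18]=9  'cbbabbaacbabbbc'
  #19 SA[19]=3  'cbcbcccbbabbaacbabbbc'
  #20 SA[20]=5  'cbcccbbabbaacbabbbc'
  #21 SA[21]=8  'ccbbabbaacbabbbc'
  #22 SA[22]=2  'ccbcbcccbbabbaacbabbbc'
  #23 SA[23]=7  'cccbbabbaacbabbbc'

SA = [15, 0, 12, 19, 16, 1, 14, 11, 18, 13, 10, 20, 21, 22, 4, 6, 23, 17, 9, 3, 5, 8, 2, 7]
rank  pair      lcp
   1  s[15:],s[0:]  3  'aac'
   2  s[0:],s[12:]  1  'a'
   3  s[12:],s[19:]  3  'abb'
   4  s[19:],s[16:]  1  'a'
   5  s[16:],s[1:]  2  'ac'
   6  s[1:],s[14:]  0  ''
   7  s[14:],s[11:]  2  'ba'
   8  s[11:],s[18:]  4  'babb'
   9  s[18:],s[13:]  1  'b'
  10  s[13:],s[10:]  3  'bba'
  11  s[10:],s[20:]  2  'bb'
  12  s[20:],s[21:]  2  'bb'
  13  s[21:],s[22:]  1  'b'
  14  s[22:],s[4:]  2  'bc'
  15  s[4:],s[6:]  2  'bc'
  16  s[6:],s[23:]  0  ''
  17  s[23:],s[17:]  1  'c'
  18  s[17:],s[9:]  2  'cb'
  19  s[9:],s[3:]  2  'cb'
  20  s[3:],s[5:]  3  'cbc'
  21  s[5:],s[8:]  1  'c'
  22  s[8:],s[2:]  3  'ccb'
  23  s[2:],s[7:]  2  'cc'

[0, 3, 1, 3, 1, 2, 0, 2, 4, 1, 3, 2, 2, 1, 2, 2, 0, 1, 2, 2, 3, 1, 3, 2]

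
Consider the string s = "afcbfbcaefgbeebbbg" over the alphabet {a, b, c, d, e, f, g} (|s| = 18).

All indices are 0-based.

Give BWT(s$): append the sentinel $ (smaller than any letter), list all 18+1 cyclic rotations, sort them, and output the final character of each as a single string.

gc$ebfgcbbfebabaebf

rank  rotation             last
    0  $afcbfbcaefgbeebbbg  g
    1  aefgbeebbbg$afcbfbc  c
    2  afcbfbcaefgbeebbbg$  $
    3  bbbg$afcbfbcaefgbee  e
    4  bbg$afcbfbcaefgbeeb  b
    5  bcaefgbeebbbg$afcbf  f
    6  beebbbg$afcbfbcaefg  g
    7  bfbcaefgbeebbbg$afc  c
    8  bg$afcbfbcaefgbeebb  b
    9  caefgbeebbbg$afcbfb  b
   10  cbfbcaefgbeebbbg$af  f
   11  ebbbg$afcbfbcaefgbe  e
   12  eebbbg$afcbfbcaefgb  b
   13  efgbeebbbg$afcbfbca  a
   14  fbcaefgbeebbbg$afcb  b
   15  fcbfbcaefgbeebbbg$a  a
   16  fgbeebbbg$afcbfbcae  e
   17  g$afcbfbcaefgbeebbb  b
   18  gbeebbbg$afcbfbcaef  f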